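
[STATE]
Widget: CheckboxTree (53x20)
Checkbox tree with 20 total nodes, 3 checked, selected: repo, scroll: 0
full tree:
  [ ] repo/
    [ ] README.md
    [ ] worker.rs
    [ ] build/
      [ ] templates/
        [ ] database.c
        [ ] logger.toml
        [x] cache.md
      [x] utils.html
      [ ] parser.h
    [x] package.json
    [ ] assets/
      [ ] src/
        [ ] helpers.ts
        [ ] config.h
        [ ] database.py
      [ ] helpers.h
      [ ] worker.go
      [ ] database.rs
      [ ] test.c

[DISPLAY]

>[-] repo/                                           
   [ ] README.md                                     
   [ ] worker.rs                                     
   [-] build/                                        
     [-] templates/                                  
       [ ] database.c                                
       [ ] logger.toml                               
       [x] cache.md                                  
     [x] utils.html                                  
     [ ] parser.h                                    
   [x] package.json                                  
   [ ] assets/                                       
     [ ] src/                                        
       [ ] helpers.ts                                
       [ ] config.h                                  
       [ ] database.py                               
     [ ] helpers.h                                   
     [ ] worker.go                                   
     [ ] database.rs                                 
     [ ] test.c                                      


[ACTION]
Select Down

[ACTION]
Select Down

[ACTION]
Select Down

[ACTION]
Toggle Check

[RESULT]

 [-] repo/                                           
   [ ] README.md                                     
   [ ] worker.rs                                     
>  [x] build/                                        
     [x] templates/                                  
       [x] database.c                                
       [x] logger.toml                               
       [x] cache.md                                  
     [x] utils.html                                  
     [x] parser.h                                    
   [x] package.json                                  
   [ ] assets/                                       
     [ ] src/                                        
       [ ] helpers.ts                                
       [ ] config.h                                  
       [ ] database.py                               
     [ ] helpers.h                                   
     [ ] worker.go                                   
     [ ] database.rs                                 
     [ ] test.c                                      


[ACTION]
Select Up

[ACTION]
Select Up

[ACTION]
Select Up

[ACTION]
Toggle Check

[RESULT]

>[x] repo/                                           
   [x] README.md                                     
   [x] worker.rs                                     
   [x] build/                                        
     [x] templates/                                  
       [x] database.c                                
       [x] logger.toml                               
       [x] cache.md                                  
     [x] utils.html                                  
     [x] parser.h                                    
   [x] package.json                                  
   [x] assets/                                       
     [x] src/                                        
       [x] helpers.ts                                
       [x] config.h                                  
       [x] database.py                               
     [x] helpers.h                                   
     [x] worker.go                                   
     [x] database.rs                                 
     [x] test.c                                      


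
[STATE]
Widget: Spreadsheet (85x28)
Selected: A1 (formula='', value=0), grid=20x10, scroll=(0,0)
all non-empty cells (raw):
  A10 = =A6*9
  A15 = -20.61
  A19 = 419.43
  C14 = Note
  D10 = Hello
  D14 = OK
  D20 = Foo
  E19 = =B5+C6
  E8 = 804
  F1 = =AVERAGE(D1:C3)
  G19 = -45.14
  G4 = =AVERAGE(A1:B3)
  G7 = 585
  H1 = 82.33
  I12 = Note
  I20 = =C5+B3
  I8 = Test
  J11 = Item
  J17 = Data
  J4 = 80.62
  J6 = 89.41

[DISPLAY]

A1:                                                                                  
       A       B       C       D       E       F       G       H       I       J     
-------------------------------------------------------------------------------------
  1      [0]       0       0       0       0       0       0   82.33       0       0 
  2        0       0       0       0       0       0       0       0       0       0 
  3        0       0       0       0       0       0       0       0       0       0 
  4        0       0       0       0       0       0       0       0       0   80.62 
  5        0       0       0       0       0       0       0       0       0       0 
  6        0       0       0       0       0       0       0       0       0   89.41 
  7        0       0       0       0       0       0     585       0       0       0 
  8        0       0       0       0     804       0       0       0Test           0 
  9        0       0       0       0       0       0       0       0       0       0 
 10        0       0       0Hello          0       0       0       0       0       0 
 11        0       0       0       0       0       0       0       0       0Item     
 12        0       0       0       0       0       0       0       0Note           0 
 13        0       0       0       0       0       0       0       0       0       0 
 14        0       0Note    OK             0       0       0       0       0       0 
 15   -20.61       0       0       0       0       0       0       0       0       0 
 16        0       0       0       0       0       0       0       0       0       0 
 17        0       0       0       0       0       0       0       0       0Data     
 18        0       0       0       0       0       0       0       0       0       0 
 19   419.43       0       0       0       0       0  -45.14       0       0       0 
 20        0       0       0Foo            0       0       0       0       0       0 
                                                                                     
                                                                                     
                                                                                     
                                                                                     
                                                                                     


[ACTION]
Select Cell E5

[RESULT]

E5:                                                                                  
       A       B       C       D       E       F       G       H       I       J     
-------------------------------------------------------------------------------------
  1        0       0       0       0       0       0       0   82.33       0       0 
  2        0       0       0       0       0       0       0       0       0       0 
  3        0       0       0       0       0       0       0       0       0       0 
  4        0       0       0       0       0       0       0       0       0   80.62 
  5        0       0       0       0     [0]       0       0       0       0       0 
  6        0       0       0       0       0       0       0       0       0   89.41 
  7        0       0       0       0       0       0     585       0       0       0 
  8        0       0       0       0     804       0       0       0Test           0 
  9        0       0       0       0       0       0       0       0       0       0 
 10        0       0       0Hello          0       0       0       0       0       0 
 11        0       0       0       0       0       0       0       0       0Item     
 12        0       0       0       0       0       0       0       0Note           0 
 13        0       0       0       0       0       0       0       0       0       0 
 14        0       0Note    OK             0       0       0       0       0       0 
 15   -20.61       0       0       0       0       0       0       0       0       0 
 16        0       0       0       0       0       0       0       0       0       0 
 17        0       0       0       0       0       0       0       0       0Data     
 18        0       0       0       0       0       0       0       0       0       0 
 19   419.43       0       0       0       0       0  -45.14       0       0       0 
 20        0       0       0Foo            0       0       0       0       0       0 
                                                                                     
                                                                                     
                                                                                     
                                                                                     
                                                                                     


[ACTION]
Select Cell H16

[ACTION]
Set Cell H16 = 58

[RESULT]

H16: 58                                                                              
       A       B       C       D       E       F       G       H       I       J     
-------------------------------------------------------------------------------------
  1        0       0       0       0       0       0       0   82.33       0       0 
  2        0       0       0       0       0       0       0       0       0       0 
  3        0       0       0       0       0       0       0       0       0       0 
  4        0       0       0       0       0       0       0       0       0   80.62 
  5        0       0       0       0       0       0       0       0       0       0 
  6        0       0       0       0       0       0       0       0       0   89.41 
  7        0       0       0       0       0       0     585       0       0       0 
  8        0       0       0       0     804       0       0       0Test           0 
  9        0       0       0       0       0       0       0       0       0       0 
 10        0       0       0Hello          0       0       0       0       0       0 
 11        0       0       0       0       0       0       0       0       0Item     
 12        0       0       0       0       0       0       0       0Note           0 
 13        0       0       0       0       0       0       0       0       0       0 
 14        0       0Note    OK             0       0       0       0       0       0 
 15   -20.61       0       0       0       0       0       0       0       0       0 
 16        0       0       0       0       0       0       0    [58]       0       0 
 17        0       0       0       0       0       0       0       0       0Data     
 18        0       0       0       0       0       0       0       0       0       0 
 19   419.43       0       0       0       0       0  -45.14       0       0       0 
 20        0       0       0Foo            0       0       0       0       0       0 
                                                                                     
                                                                                     
                                                                                     
                                                                                     
                                                                                     


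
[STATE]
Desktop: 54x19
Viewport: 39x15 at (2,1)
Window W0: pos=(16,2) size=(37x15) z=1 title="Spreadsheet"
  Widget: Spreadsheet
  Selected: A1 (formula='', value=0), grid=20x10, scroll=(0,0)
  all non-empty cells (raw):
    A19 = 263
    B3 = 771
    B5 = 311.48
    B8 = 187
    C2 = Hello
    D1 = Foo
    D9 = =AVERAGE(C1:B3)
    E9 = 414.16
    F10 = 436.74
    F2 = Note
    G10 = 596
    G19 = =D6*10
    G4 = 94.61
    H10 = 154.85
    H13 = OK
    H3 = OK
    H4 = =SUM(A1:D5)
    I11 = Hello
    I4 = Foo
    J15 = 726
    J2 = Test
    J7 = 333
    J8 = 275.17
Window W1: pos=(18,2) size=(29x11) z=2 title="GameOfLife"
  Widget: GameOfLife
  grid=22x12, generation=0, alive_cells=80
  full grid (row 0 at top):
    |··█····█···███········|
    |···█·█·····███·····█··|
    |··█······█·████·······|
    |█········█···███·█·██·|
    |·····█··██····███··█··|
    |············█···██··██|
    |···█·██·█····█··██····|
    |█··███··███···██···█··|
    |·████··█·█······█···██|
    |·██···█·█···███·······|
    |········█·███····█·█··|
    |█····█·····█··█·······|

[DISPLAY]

                                       
              ┏━┏━━━━━━━━━━━━━━━━━━━━━━
              ┃ ┃ GameOfLife           
              ┠─┠──────────────────────
              ┃A┃Gen: 0                
              ┃ ┃█········█···███·█·██·
              ┃-┃·····█··██····███··█··
              ┃ ┃············█···██··██
              ┃ ┃···█·██·█····█··██····
              ┃ ┃█··███··███···██···█··
              ┃ ┃·████··█·█······█···██
              ┃ ┗━━━━━━━━━━━━━━━━━━━━━━
              ┃  6        0       0    
              ┃  7        0       0    
              ┃  8        0     187    


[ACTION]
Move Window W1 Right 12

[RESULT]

                                       
              ┏━━━━━━━━┏━━━━━━━━━━━━━━━
              ┃ Spreads┃ GameOfLife    
              ┠────────┠───────────────
              ┃A1:     ┃Gen: 0         
              ┃       A┃█········█···██
              ┃--------┃·····█··██····█
              ┃  1     ┃············█··
              ┃  2     ┃···█·██·█····█·
              ┃  3     ┃█··███··███···█
              ┃  4     ┃·████··█·█·····
              ┃  5     ┗━━━━━━━━━━━━━━━
              ┃  6        0       0    
              ┃  7        0       0    
              ┃  8        0     187    


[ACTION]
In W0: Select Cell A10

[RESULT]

                                       
              ┏━━━━━━━━┏━━━━━━━━━━━━━━━
              ┃ Spreads┃ GameOfLife    
              ┠────────┠───────────────
              ┃A10:    ┃Gen: 0         
              ┃       A┃█········█···██
              ┃--------┃·····█··██····█
              ┃  1     ┃············█··
              ┃  2     ┃···█·██·█····█·
              ┃  3     ┃█··███··███···█
              ┃  4     ┃·████··█·█·····
              ┃  5     ┗━━━━━━━━━━━━━━━
              ┃  6        0       0    
              ┃  7        0       0    
              ┃  8        0     187    


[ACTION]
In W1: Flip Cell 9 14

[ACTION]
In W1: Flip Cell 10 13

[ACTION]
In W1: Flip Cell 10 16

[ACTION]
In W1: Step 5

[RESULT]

                                       
              ┏━━━━━━━━┏━━━━━━━━━━━━━━━
              ┃ Spreads┃ GameOfLife    
              ┠────────┠───────────────
              ┃A10:    ┃Gen: 5         
              ┃       A┃········█··█···
              ┃--------┃·········██····
              ┃  1     ┃·········██····
              ┃  2     ┃·········██····
              ┃  3     ┃·······█·██····
              ┃  4     ┃██····█········
              ┃  5     ┗━━━━━━━━━━━━━━━
              ┃  6        0       0    
              ┃  7        0       0    
              ┃  8        0     187    


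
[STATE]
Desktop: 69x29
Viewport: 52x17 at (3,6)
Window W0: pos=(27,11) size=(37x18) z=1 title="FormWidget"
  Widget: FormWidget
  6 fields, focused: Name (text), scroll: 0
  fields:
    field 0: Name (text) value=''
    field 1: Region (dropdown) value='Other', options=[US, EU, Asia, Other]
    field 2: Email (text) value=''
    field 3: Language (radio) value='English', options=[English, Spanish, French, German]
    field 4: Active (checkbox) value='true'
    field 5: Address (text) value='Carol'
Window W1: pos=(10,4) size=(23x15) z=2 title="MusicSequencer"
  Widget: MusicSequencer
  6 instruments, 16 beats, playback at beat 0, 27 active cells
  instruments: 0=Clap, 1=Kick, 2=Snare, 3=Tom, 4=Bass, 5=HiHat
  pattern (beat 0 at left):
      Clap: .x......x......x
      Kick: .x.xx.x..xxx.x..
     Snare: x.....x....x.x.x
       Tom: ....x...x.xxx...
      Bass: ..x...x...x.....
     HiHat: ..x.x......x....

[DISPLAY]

       ┠─────────────────────┨                      
       ┃      ▼12345678901234┃                      
       ┃  Clap·█······█······┃                      
       ┃  Kick·█·██·█··███·█·┃                      
       ┃ Snare█·····█····█·█·┃                      
       ┃   Tom····█···█·███··┃━━━━━━━━━━━━━━━━━━━━━━
       ┃  Bass··█···█···█····┃Widget                
       ┃ HiHat··█·█······█···┃──────────────────────
       ┃                     ┃e:       [            
       ┃                     ┃ion:     [Other       
       ┃                     ┃il:      [            
       ┃                     ┃guage:   (●) English  
       ┗━━━━━━━━━━━━━━━━━━━━━┛ive:     [x]          
                        ┃  Address:    [Carol       
                        ┃                           
                        ┃                           
                        ┃                           


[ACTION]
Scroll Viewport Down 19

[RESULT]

       ┃  Bass··█···█···█····┃Widget                
       ┃ HiHat··█·█······█···┃──────────────────────
       ┃                     ┃e:       [            
       ┃                     ┃ion:     [Other       
       ┃                     ┃il:      [            
       ┃                     ┃guage:   (●) English  
       ┗━━━━━━━━━━━━━━━━━━━━━┛ive:     [x]          
                        ┃  Address:    [Carol       
                        ┃                           
                        ┃                           
                        ┃                           
                        ┃                           
                        ┃                           
                        ┃                           
                        ┃                           
                        ┃                           
                        ┗━━━━━━━━━━━━━━━━━━━━━━━━━━━


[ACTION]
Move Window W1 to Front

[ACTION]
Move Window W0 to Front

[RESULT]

       ┃  Bass··█···█···┃ FormWidget                
       ┃ HiHat··█·█·····┠───────────────────────────
       ┃                ┃> Name:       [            
       ┃                ┃  Region:     [Other       
       ┃                ┃  Email:      [            
       ┃                ┃  Language:   (●) English  
       ┗━━━━━━━━━━━━━━━━┃  Active:     [x]          
                        ┃  Address:    [Carol       
                        ┃                           
                        ┃                           
                        ┃                           
                        ┃                           
                        ┃                           
                        ┃                           
                        ┃                           
                        ┃                           
                        ┗━━━━━━━━━━━━━━━━━━━━━━━━━━━


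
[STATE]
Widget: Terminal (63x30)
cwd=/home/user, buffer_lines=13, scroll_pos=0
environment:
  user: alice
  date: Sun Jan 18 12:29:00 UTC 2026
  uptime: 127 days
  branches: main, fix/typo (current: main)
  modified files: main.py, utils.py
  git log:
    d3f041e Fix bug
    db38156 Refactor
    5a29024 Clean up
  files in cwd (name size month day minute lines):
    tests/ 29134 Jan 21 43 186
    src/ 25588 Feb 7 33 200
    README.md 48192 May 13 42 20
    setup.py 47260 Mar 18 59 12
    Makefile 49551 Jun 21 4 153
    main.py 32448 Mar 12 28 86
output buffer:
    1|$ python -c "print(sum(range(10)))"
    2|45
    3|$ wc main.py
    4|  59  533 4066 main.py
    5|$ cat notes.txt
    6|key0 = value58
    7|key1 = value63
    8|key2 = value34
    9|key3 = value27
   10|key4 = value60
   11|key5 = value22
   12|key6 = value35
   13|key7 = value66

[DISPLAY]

$ python -c "print(sum(range(10)))"                            
45                                                             
$ wc main.py                                                   
  59  533 4066 main.py                                         
$ cat notes.txt                                                
key0 = value58                                                 
key1 = value63                                                 
key2 = value34                                                 
key3 = value27                                                 
key4 = value60                                                 
key5 = value22                                                 
key6 = value35                                                 
key7 = value66                                                 
$ █                                                            
                                                               
                                                               
                                                               
                                                               
                                                               
                                                               
                                                               
                                                               
                                                               
                                                               
                                                               
                                                               
                                                               
                                                               
                                                               
                                                               


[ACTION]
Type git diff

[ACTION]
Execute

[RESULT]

$ python -c "print(sum(range(10)))"                            
45                                                             
$ wc main.py                                                   
  59  533 4066 main.py                                         
$ cat notes.txt                                                
key0 = value58                                                 
key1 = value63                                                 
key2 = value34                                                 
key3 = value27                                                 
key4 = value60                                                 
key5 = value22                                                 
key6 = value35                                                 
key7 = value66                                                 
$ git diff                                                     
diff --git a/main.py b/main.py                                 
--- a/main.py                                                  
+++ b/main.py                                                  
@@ -1,3 +1,4 @@                                                
+# updated                                                     
 import sys                                                    
$ █                                                            
                                                               
                                                               
                                                               
                                                               
                                                               
                                                               
                                                               
                                                               
                                                               


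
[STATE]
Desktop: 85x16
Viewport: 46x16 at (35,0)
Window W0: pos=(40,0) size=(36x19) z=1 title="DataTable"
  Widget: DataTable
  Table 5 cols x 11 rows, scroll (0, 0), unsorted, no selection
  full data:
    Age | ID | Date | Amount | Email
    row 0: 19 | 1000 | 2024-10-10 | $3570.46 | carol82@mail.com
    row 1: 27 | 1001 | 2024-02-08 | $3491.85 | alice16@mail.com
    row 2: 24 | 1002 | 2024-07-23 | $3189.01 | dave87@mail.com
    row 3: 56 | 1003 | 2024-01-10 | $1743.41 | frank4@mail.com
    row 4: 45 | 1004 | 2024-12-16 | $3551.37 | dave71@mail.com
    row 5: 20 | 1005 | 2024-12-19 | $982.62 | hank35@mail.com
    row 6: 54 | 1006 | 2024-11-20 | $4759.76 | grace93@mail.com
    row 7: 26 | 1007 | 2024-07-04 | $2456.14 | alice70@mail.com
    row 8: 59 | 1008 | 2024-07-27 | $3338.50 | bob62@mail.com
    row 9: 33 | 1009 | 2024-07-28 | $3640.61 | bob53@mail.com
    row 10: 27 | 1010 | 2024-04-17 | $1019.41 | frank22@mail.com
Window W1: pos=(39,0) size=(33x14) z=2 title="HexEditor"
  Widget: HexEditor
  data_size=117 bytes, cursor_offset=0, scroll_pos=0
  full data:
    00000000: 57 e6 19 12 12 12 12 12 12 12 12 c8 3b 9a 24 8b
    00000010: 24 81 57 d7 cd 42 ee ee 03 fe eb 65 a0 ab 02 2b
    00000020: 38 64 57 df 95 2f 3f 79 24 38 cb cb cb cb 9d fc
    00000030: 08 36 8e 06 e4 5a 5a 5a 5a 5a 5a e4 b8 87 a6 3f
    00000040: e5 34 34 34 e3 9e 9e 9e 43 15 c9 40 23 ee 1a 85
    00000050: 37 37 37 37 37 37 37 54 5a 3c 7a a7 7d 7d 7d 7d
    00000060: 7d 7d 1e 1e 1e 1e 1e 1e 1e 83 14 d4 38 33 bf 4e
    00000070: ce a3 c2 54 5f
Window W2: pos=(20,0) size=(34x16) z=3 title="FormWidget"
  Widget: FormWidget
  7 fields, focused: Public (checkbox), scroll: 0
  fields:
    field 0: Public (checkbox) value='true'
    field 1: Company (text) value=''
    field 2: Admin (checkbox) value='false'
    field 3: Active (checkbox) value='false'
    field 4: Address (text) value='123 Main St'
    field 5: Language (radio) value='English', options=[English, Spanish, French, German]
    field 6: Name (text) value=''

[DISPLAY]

━━━━━━━━━━━━━━━━━━┓━━━━━━━━━━━━━━━━━┓━━━┓     
                  ┃                 ┃   ┃     
──────────────────┨─────────────────┨───┨     
[x]               ┃6 19 12 12 12 12 ┃ail┃     
[                ]┃1 57 d7 cd 42 ee ┃───┃     
[ ]               ┃4 57 df 95 2f 3f ┃rol┃     
[ ]               ┃6 8e 06 e4 5a 5a ┃ice┃     
[123 Main St     ]┃4 34 34 e3 9e 9e ┃ve8┃     
(●) English  ( ) S┃7 37 37 37 37 37 ┃ank┃     
[                ]┃d 1e 1e 1e 1e 1e ┃ve7┃     
                  ┃3 c2 54 5f       ┃nk3┃     
                  ┃                 ┃ace┃     
                  ┃                 ┃ice┃     
                  ┃━━━━━━━━━━━━━━━━━┛b62┃     
                  ┃-07-28│$3640.61│bob53┃     
━━━━━━━━━━━━━━━━━━┛-04-17│$1019.41│frank┃     


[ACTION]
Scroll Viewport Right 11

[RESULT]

━━━━━━━━━━━━━━┓━━━━━━━━━━━━━━━━━┓━━━┓         
              ┃                 ┃   ┃         
──────────────┨─────────────────┨───┨         
              ┃6 19 12 12 12 12 ┃ail┃         
             ]┃1 57 d7 cd 42 ee ┃───┃         
              ┃4 57 df 95 2f 3f ┃rol┃         
              ┃6 8e 06 e4 5a 5a ┃ice┃         
 Main St     ]┃4 34 34 e3 9e 9e ┃ve8┃         
English  ( ) S┃7 37 37 37 37 37 ┃ank┃         
             ]┃d 1e 1e 1e 1e 1e ┃ve7┃         
              ┃3 c2 54 5f       ┃nk3┃         
              ┃                 ┃ace┃         
              ┃                 ┃ice┃         
              ┃━━━━━━━━━━━━━━━━━┛b62┃         
              ┃-07-28│$3640.61│bob53┃         
━━━━━━━━━━━━━━┛-04-17│$1019.41│frank┃         


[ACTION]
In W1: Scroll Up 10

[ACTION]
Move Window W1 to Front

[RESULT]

┏━━━━━━━━━━━━━━━━━━━━━━━━━━━━━━━┓━━━┓         
┃ HexEditor                     ┃   ┃         
┠───────────────────────────────┨───┨         
┃00000000  57 e6 19 12 12 12 12 ┃ail┃         
┃00000010  24 81 57 d7 cd 42 ee ┃───┃         
┃00000020  38 64 57 df 95 2f 3f ┃rol┃         
┃00000030  08 36 8e 06 e4 5a 5a ┃ice┃         
┃00000040  e5 34 34 34 e3 9e 9e ┃ve8┃         
┃00000050  37 37 37 37 37 37 37 ┃ank┃         
┃00000060  7d 7d 1e 1e 1e 1e 1e ┃ve7┃         
┃00000070  ce a3 c2 54 5f       ┃nk3┃         
┃                               ┃ace┃         
┃                               ┃ice┃         
┗━━━━━━━━━━━━━━━━━━━━━━━━━━━━━━━┛b62┃         
              ┃-07-28│$3640.61│bob53┃         
━━━━━━━━━━━━━━┛-04-17│$1019.41│frank┃         


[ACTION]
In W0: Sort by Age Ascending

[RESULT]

┏━━━━━━━━━━━━━━━━━━━━━━━━━━━━━━━┓━━━┓         
┃ HexEditor                     ┃   ┃         
┠───────────────────────────────┨───┨         
┃00000000  57 e6 19 12 12 12 12 ┃ail┃         
┃00000010  24 81 57 d7 cd 42 ee ┃───┃         
┃00000020  38 64 57 df 95 2f 3f ┃rol┃         
┃00000030  08 36 8e 06 e4 5a 5a ┃nk3┃         
┃00000040  e5 34 34 34 e3 9e 9e ┃ve8┃         
┃00000050  37 37 37 37 37 37 37 ┃ice┃         
┃00000060  7d 7d 1e 1e 1e 1e 1e ┃ice┃         
┃00000070  ce a3 c2 54 5f       ┃ank┃         
┃                               ┃b53┃         
┃                               ┃ve7┃         
┗━━━━━━━━━━━━━━━━━━━━━━━━━━━━━━━┛ace┃         
              ┃-01-10│$1743.41│frank┃         
━━━━━━━━━━━━━━┛-07-27│$3338.50│bob62┃         


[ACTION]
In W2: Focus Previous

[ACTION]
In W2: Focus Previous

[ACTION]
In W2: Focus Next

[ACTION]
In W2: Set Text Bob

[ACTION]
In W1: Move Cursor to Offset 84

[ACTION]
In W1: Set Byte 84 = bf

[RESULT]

┏━━━━━━━━━━━━━━━━━━━━━━━━━━━━━━━┓━━━┓         
┃ HexEditor                     ┃   ┃         
┠───────────────────────────────┨───┨         
┃00000000  57 e6 19 12 12 12 12 ┃ail┃         
┃00000010  24 81 57 d7 cd 42 ee ┃───┃         
┃00000020  38 64 57 df 95 2f 3f ┃rol┃         
┃00000030  08 36 8e 06 e4 5a 5a ┃nk3┃         
┃00000040  e5 34 34 34 e3 9e 9e ┃ve8┃         
┃00000050  37 37 37 37 BF 37 37 ┃ice┃         
┃00000060  7d 7d 1e 1e 1e 1e 1e ┃ice┃         
┃00000070  ce a3 c2 54 5f       ┃ank┃         
┃                               ┃b53┃         
┃                               ┃ve7┃         
┗━━━━━━━━━━━━━━━━━━━━━━━━━━━━━━━┛ace┃         
              ┃-01-10│$1743.41│frank┃         
━━━━━━━━━━━━━━┛-07-27│$3338.50│bob62┃         


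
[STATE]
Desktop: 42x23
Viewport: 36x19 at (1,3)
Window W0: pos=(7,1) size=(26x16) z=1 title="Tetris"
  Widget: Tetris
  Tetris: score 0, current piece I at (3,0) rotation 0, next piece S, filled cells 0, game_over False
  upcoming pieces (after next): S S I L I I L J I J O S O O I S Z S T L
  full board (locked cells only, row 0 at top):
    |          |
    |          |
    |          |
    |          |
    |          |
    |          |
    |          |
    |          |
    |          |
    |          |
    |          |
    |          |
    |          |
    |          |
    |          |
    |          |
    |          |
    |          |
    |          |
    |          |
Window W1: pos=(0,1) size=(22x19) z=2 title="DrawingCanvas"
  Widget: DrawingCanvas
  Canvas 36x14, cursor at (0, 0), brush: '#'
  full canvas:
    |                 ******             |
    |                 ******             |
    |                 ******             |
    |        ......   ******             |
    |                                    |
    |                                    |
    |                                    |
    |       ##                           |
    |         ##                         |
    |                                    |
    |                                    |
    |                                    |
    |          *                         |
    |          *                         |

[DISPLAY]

────────────────────┨──────────┨    
+                ***┃t:        ┃    
                 ***┃          ┃    
                 ***┃          ┃    
        ......   ***┃          ┃    
                    ┃          ┃    
                    ┃          ┃    
                    ┃re:       ┃    
       ##           ┃          ┃    
         ##         ┃          ┃    
                    ┃          ┃    
                    ┃          ┃    
                    ┃          ┃    
          *         ┃━━━━━━━━━━┛    
          *         ┃               
                    ┃               
━━━━━━━━━━━━━━━━━━━━┛               
                                    
                                    


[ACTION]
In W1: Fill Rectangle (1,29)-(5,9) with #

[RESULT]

────────────────────┨──────────┨    
+                ***┃t:        ┃    
         ###########┃          ┃    
         ###########┃          ┃    
        .###########┃          ┃    
         ###########┃          ┃    
         ###########┃          ┃    
                    ┃re:       ┃    
       ##           ┃          ┃    
         ##         ┃          ┃    
                    ┃          ┃    
                    ┃          ┃    
                    ┃          ┃    
          *         ┃━━━━━━━━━━┛    
          *         ┃               
                    ┃               
━━━━━━━━━━━━━━━━━━━━┛               
                                    
                                    


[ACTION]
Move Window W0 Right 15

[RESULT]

────────────────────┨───────────────
+                ***┃     │Next:    
         ###########┃     │ ░░      
         ###########┃     │░░       
        .###########┃     │         
         ###########┃     │         
         ###########┃     │         
                    ┃     │Score:   
       ##           ┃     │0        
         ##         ┃     │         
                    ┃     │         
                    ┃     │         
                    ┃     │         
          *         ┃━━━━━━━━━━━━━━━
          *         ┃               
                    ┃               
━━━━━━━━━━━━━━━━━━━━┛               
                                    
                                    


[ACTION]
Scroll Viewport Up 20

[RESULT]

                                    
━━━━━━━━━━━━━━━━━━━━┓━━━━━━━━━━━━━━━
 DrawingCanvas      ┃is             
────────────────────┨───────────────
+                ***┃     │Next:    
         ###########┃     │ ░░      
         ###########┃     │░░       
        .###########┃     │         
         ###########┃     │         
         ###########┃     │         
                    ┃     │Score:   
       ##           ┃     │0        
         ##         ┃     │         
                    ┃     │         
                    ┃     │         
                    ┃     │         
          *         ┃━━━━━━━━━━━━━━━
          *         ┃               
                    ┃               


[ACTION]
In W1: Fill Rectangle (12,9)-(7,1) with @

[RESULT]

                                    
━━━━━━━━━━━━━━━━━━━━┓━━━━━━━━━━━━━━━
 DrawingCanvas      ┃is             
────────────────────┨───────────────
+                ***┃     │Next:    
         ###########┃     │ ░░      
         ###########┃     │░░       
        .###########┃     │         
         ###########┃     │         
         ###########┃     │         
                    ┃     │Score:   
 @@@@@@@@@          ┃     │0        
 @@@@@@@@@#         ┃     │         
 @@@@@@@@@          ┃     │         
 @@@@@@@@@          ┃     │         
 @@@@@@@@@          ┃     │         
 @@@@@@@@@*         ┃━━━━━━━━━━━━━━━
          *         ┃               
                    ┃               


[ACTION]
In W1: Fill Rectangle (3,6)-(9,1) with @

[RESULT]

                                    
━━━━━━━━━━━━━━━━━━━━┓━━━━━━━━━━━━━━━
 DrawingCanvas      ┃is             
────────────────────┨───────────────
+                ***┃     │Next:    
         ###########┃     │ ░░      
         ###########┃     │░░       
 @@@@@@ .###########┃     │         
 @@@@@@  ###########┃     │         
 @@@@@@  ###########┃     │         
 @@@@@@             ┃     │Score:   
 @@@@@@@@@          ┃     │0        
 @@@@@@@@@#         ┃     │         
 @@@@@@@@@          ┃     │         
 @@@@@@@@@          ┃     │         
 @@@@@@@@@          ┃     │         
 @@@@@@@@@*         ┃━━━━━━━━━━━━━━━
          *         ┃               
                    ┃               
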